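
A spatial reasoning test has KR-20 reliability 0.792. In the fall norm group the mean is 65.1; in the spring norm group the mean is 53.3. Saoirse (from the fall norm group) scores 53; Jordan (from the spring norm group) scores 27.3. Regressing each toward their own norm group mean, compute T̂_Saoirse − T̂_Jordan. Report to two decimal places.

T̂_Saoirse = 0.792(53) + 0.208(65.1) = 55.5168
T̂_Jordan = 0.792(27.3) + 0.208(53.3) = 32.7080
Difference = 55.5168 − 32.7080 = 22.8088

22.81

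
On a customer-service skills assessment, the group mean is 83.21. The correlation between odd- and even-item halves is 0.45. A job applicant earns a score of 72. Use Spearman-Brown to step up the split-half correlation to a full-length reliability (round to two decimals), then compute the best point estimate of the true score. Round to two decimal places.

76.26

Spearman-Brown: ρ = 2r/(1 + r) = 2(0.45)/(1 + 0.45) = 0.900/1.45 = 0.6207 → 0.62
T̂ = 0.62(72) + 0.38(83.21) = 44.64 + 31.6198 = 76.260 → 76.26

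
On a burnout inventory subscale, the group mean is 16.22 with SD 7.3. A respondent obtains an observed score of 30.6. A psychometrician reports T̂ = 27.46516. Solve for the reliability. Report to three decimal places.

0.782

T̂ = ρX + (1 − ρ)μ  ⇒  T̂ − μ = ρ(X − μ)
ρ = (T̂ − μ)/(X − μ) = (27.46516 − 16.22) / (30.6 − 16.22) = 11.24516 / 14.38 = 0.78200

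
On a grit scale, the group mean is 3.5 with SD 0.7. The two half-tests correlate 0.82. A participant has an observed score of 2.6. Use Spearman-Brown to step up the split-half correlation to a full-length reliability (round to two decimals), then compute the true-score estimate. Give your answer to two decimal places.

2.69

Spearman-Brown: ρ = 2r/(1 + r) = 2(0.82)/(1 + 0.82) = 1.640/1.82 = 0.9011 → 0.90
Regress the observed score toward the mean by the unreliability: T̂ = 0.90·2.6 + 0.10·3.5 = 2.340 + 0.350 = 2.690.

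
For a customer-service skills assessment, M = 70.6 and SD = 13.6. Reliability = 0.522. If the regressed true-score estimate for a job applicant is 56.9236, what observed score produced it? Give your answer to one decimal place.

T̂ = ρX + (1 − ρ)μ  ⇒  X = (T̂ − (1 − ρ)μ) / ρ
X = (56.9236 − 0.478 × 70.6) / 0.522 = (56.9236 − 33.7468) / 0.522 = 23.1768 / 0.522 = 44.400

44.4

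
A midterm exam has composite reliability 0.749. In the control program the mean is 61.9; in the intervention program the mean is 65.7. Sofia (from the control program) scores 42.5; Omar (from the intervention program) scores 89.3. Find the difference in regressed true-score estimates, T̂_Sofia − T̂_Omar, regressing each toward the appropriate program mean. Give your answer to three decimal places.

-36.007

T̂_Sofia = 0.749(42.5) + 0.251(61.9) = 47.36940
T̂_Omar = 0.749(89.3) + 0.251(65.7) = 83.37640
Difference = 47.36940 − 83.37640 = -36.00700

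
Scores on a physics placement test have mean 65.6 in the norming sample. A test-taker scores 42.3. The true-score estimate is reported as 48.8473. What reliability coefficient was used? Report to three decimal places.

0.719

T̂ = ρX + (1 − ρ)μ  ⇒  T̂ − μ = ρ(X − μ)
ρ = (T̂ − μ)/(X − μ) = (48.8473 − 65.6) / (42.3 − 65.6) = -16.7527 / -23.3 = 0.71900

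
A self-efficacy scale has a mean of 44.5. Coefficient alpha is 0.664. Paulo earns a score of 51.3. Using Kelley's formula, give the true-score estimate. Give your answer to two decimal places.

T̂ = ρX + (1 − ρ)μ
  = 0.664 × 51.3 + 0.336 × 44.5
  = 34.0632 + 14.9520
  = 49.015
  ≈ 49.02

49.02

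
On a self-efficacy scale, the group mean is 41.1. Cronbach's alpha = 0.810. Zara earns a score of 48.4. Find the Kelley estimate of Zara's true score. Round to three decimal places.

47.013

T̂ = ρX + (1 − ρ)μ
  = 0.810 × 48.4 + 0.190 × 41.1
  = 39.2040 + 7.8090
  = 47.0130
  ≈ 47.013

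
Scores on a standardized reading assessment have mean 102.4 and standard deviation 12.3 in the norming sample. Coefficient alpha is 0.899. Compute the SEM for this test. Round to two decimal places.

3.91

SEM = SD · √(1 − ρ) = 12.3 × √0.101 = 12.3 × 0.3178 = 3.909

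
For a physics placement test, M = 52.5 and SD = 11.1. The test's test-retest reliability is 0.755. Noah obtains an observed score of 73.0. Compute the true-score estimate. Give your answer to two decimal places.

67.98

Weight the observed score by reliability and the mean by (1 − reliability): T̂ = 0.755·73.0 + 0.245·52.5 = 55.1150 + 12.8625 = 67.978.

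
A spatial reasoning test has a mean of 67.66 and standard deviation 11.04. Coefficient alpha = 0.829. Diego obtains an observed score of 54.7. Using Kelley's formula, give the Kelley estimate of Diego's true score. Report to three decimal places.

T̂ = ρX + (1 − ρ)μ
  = 0.829 × 54.7 + 0.171 × 67.66
  = 45.3463 + 11.56986
  = 56.9162
  ≈ 56.916

56.916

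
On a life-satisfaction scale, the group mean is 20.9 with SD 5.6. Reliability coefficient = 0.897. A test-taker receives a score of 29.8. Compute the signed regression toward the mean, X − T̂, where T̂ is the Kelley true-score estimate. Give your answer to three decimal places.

T̂ = 0.897(29.8) + 0.103(20.9) = 26.7306 + 2.1527 = 28.88330 → 28.8833
X − T̂ = 29.8 − 28.8833 = 0.9167 → 0.917

0.917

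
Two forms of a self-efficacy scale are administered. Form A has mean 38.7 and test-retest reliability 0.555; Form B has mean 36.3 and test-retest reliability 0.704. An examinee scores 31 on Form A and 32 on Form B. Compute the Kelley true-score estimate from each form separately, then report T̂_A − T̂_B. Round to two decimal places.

T̂_A = 0.555(31) + 0.445(38.7) = 34.4265
T̂_B = 0.704(32) + 0.296(36.3) = 33.2728
T̂_A − T̂_B = 1.1537

1.15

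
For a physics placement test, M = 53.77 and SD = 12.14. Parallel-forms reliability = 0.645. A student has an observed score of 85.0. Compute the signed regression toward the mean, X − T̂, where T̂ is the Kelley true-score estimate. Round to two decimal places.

T̂ = ρX + (1 − ρ)μ
  = 0.645 × 85.0 + 0.355 × 53.77
  = 54.8250 + 19.08835
  = 73.9134
  ≈ 73.913
X − T̂ = 85.0 − 73.913 = 11.087 → 11.09

11.09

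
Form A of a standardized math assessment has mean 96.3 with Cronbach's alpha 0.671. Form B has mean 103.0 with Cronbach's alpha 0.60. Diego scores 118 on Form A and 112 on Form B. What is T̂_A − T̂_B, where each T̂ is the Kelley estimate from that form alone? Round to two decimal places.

T̂_A = 0.671(118) + 0.329(96.3) = 110.8607
T̂_B = 0.60(112) + 0.40(103.0) = 108.4000
T̂_A − T̂_B = 2.4607

2.46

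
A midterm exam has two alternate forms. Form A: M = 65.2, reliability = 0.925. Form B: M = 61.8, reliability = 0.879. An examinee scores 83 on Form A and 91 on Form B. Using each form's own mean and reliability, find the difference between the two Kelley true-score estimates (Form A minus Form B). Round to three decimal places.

-5.802

T̂_A = 0.925(83) + 0.075(65.2) = 81.66500
T̂_B = 0.879(91) + 0.121(61.8) = 87.46680
T̂_A − T̂_B = -5.80180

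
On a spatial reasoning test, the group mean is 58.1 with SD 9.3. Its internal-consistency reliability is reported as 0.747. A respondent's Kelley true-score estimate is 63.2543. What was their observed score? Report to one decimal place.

65.0

T̂ = ρX + (1 − ρ)μ  ⇒  X = (T̂ − (1 − ρ)μ) / ρ
X = (63.2543 − 0.253 × 58.1) / 0.747 = (63.2543 − 14.6993) / 0.747 = 48.5550 / 0.747 = 65.000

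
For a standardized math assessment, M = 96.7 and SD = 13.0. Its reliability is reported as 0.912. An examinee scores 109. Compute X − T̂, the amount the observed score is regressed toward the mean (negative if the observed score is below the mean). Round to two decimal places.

T̂ = 0.912(109) + 0.088(96.7) = 99.408 + 8.5096 = 107.9176 → 107.918
X − T̂ = 109 − 107.918 = 1.082 → 1.08

1.08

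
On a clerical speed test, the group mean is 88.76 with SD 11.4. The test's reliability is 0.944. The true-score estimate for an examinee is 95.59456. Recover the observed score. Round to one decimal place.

96.0

T̂ = ρX + (1 − ρ)μ  ⇒  X = (T̂ − (1 − ρ)μ) / ρ
X = (95.59456 − 0.056 × 88.76) / 0.944 = (95.59456 − 4.97056) / 0.944 = 90.62400 / 0.944 = 96.000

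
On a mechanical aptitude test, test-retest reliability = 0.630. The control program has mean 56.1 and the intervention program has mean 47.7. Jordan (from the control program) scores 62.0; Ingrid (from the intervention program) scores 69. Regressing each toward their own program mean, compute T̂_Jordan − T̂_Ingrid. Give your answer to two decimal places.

T̂_Jordan = 0.630(62.0) + 0.370(56.1) = 59.8170
T̂_Ingrid = 0.630(69) + 0.370(47.7) = 61.1190
Difference = 59.8170 − 61.1190 = -1.3020

-1.30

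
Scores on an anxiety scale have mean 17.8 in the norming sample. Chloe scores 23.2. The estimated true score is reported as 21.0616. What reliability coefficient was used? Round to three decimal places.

T̂ = ρX + (1 − ρ)μ  ⇒  T̂ − μ = ρ(X − μ)
ρ = (T̂ − μ)/(X − μ) = (21.0616 − 17.8) / (23.2 − 17.8) = 3.2616 / 5.4 = 0.60400

0.604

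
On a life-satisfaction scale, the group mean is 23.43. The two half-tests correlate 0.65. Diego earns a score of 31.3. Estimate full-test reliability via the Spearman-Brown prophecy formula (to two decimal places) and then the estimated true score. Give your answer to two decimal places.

29.65

Spearman-Brown: ρ = 2r/(1 + r) = 2(0.65)/(1 + 0.65) = 1.300/1.65 = 0.7879 → 0.79
T̂ = ρX + (1 − ρ)μ
  = 0.79 × 31.3 + 0.21 × 23.43
  = 24.727 + 4.9203
  = 29.647
  ≈ 29.65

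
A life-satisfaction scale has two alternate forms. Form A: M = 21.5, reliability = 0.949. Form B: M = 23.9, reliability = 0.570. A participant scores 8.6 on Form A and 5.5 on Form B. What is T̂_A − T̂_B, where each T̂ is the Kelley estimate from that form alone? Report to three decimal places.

T̂_A = 0.949(8.6) + 0.051(21.5) = 9.25790
T̂_B = 0.570(5.5) + 0.430(23.9) = 13.41200
T̂_A − T̂_B = -4.15410

-4.154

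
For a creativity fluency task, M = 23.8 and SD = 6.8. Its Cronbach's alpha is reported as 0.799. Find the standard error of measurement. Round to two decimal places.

SEM = SD · √(1 − ρ) = 6.8 × √0.201 = 6.8 × 0.4483 = 3.049

3.05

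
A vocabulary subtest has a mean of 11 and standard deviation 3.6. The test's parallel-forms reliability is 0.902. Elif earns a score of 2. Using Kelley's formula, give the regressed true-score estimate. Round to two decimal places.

T̂ = 0.902(2) + 0.098(11) = 1.804 + 1.078 = 2.882 → 2.88

2.88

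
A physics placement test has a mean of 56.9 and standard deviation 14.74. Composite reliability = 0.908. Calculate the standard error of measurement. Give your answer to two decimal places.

4.47

SEM = SD · √(1 − ρ) = 14.74 × √0.092 = 14.74 × 0.3033 = 4.471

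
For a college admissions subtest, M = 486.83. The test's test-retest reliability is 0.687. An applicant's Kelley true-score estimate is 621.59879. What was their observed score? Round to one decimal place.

T̂ = ρX + (1 − ρ)μ  ⇒  X = (T̂ − (1 − ρ)μ) / ρ
X = (621.59879 − 0.313 × 486.83) / 0.687 = (621.59879 − 152.37779) / 0.687 = 469.22100 / 0.687 = 683.000

683.0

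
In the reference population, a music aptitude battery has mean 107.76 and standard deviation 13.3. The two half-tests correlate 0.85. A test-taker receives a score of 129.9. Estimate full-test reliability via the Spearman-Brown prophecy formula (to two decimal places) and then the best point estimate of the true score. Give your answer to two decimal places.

Spearman-Brown: ρ = 2r/(1 + r) = 2(0.85)/(1 + 0.85) = 1.700/1.85 = 0.9189 → 0.92
T̂ = ρX + (1 − ρ)μ
  = 0.92 × 129.9 + 0.08 × 107.76
  = 119.508 + 8.6208
  = 128.129
  ≈ 128.13

128.13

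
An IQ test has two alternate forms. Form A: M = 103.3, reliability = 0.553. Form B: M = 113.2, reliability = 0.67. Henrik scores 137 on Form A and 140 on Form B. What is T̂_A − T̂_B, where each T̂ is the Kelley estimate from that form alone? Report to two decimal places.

-9.22

T̂_A = 0.553(137) + 0.447(103.3) = 121.9361
T̂_B = 0.67(140) + 0.33(113.2) = 131.1560
T̂_A − T̂_B = -9.2199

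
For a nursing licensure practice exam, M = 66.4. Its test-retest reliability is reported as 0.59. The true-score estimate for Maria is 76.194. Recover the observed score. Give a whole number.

83

T̂ = ρX + (1 − ρ)μ  ⇒  X = (T̂ − (1 − ρ)μ) / ρ
X = (76.194 − 0.41 × 66.4) / 0.59 = (76.194 − 27.224) / 0.59 = 48.970 / 0.59 = 83.00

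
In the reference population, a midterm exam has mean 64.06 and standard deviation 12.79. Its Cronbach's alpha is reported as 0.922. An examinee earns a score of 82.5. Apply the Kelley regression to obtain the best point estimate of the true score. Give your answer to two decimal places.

81.06

T̂ = ρX + (1 − ρ)μ
  = 0.922 × 82.5 + 0.078 × 64.06
  = 76.0650 + 4.99668
  = 81.062
  ≈ 81.06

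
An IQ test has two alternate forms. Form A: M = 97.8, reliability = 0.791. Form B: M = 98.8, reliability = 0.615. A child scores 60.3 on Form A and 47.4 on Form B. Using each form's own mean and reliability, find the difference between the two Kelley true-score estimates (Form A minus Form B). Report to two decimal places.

T̂_A = 0.791(60.3) + 0.209(97.8) = 68.1375
T̂_B = 0.615(47.4) + 0.385(98.8) = 67.1890
T̂_A − T̂_B = 0.9485

0.95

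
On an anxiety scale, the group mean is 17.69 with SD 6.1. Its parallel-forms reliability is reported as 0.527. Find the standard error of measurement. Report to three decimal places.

4.195

SEM = SD · √(1 − ρ) = 6.1 × √0.473 = 6.1 × 0.6877 = 4.1953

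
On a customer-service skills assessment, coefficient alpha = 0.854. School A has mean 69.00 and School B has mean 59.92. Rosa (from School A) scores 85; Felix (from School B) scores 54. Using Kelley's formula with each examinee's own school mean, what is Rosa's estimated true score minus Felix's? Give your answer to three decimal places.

T̂_Rosa = 0.854(85) + 0.146(69.00) = 82.66400
T̂_Felix = 0.854(54) + 0.146(59.92) = 54.86432
Difference = 82.66400 − 54.86432 = 27.79968

27.800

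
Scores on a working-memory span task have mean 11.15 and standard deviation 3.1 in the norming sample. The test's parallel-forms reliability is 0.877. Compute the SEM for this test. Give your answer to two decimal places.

SEM = SD · √(1 − ρ) = 3.1 × √0.123 = 3.1 × 0.3507 = 1.087

1.09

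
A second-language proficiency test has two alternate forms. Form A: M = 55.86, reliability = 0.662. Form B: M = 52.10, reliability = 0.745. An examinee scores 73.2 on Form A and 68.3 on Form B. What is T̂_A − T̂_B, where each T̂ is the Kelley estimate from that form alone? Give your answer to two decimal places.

3.17

T̂_A = 0.662(73.2) + 0.338(55.86) = 67.3391
T̂_B = 0.745(68.3) + 0.255(52.10) = 64.1690
T̂_A − T̂_B = 3.1701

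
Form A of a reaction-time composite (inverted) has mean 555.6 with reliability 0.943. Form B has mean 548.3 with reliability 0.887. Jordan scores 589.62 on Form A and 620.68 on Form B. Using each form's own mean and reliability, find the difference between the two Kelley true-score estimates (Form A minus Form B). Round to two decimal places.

-24.82

T̂_A = 0.943(589.62) + 0.057(555.6) = 587.6809
T̂_B = 0.887(620.68) + 0.113(548.3) = 612.5011
T̂_A − T̂_B = -24.8202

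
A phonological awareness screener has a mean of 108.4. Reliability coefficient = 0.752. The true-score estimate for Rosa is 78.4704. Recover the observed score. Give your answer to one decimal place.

68.6

T̂ = ρX + (1 − ρ)μ  ⇒  X = (T̂ − (1 − ρ)μ) / ρ
X = (78.4704 − 0.248 × 108.4) / 0.752 = (78.4704 − 26.8832) / 0.752 = 51.5872 / 0.752 = 68.600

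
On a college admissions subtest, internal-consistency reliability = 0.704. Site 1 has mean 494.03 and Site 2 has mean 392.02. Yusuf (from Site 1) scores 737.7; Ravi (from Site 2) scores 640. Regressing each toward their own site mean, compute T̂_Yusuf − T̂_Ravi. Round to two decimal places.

T̂_Yusuf = 0.704(737.7) + 0.296(494.03) = 665.5737
T̂_Ravi = 0.704(640) + 0.296(392.02) = 566.5979
Difference = 665.5737 − 566.5979 = 98.9758

98.98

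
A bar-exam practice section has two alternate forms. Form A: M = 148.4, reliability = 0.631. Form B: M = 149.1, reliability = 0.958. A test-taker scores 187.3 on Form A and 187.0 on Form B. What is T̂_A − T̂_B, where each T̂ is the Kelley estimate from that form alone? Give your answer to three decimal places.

-12.462

T̂_A = 0.631(187.3) + 0.369(148.4) = 172.94590
T̂_B = 0.958(187.0) + 0.042(149.1) = 185.40820
T̂_A − T̂_B = -12.46230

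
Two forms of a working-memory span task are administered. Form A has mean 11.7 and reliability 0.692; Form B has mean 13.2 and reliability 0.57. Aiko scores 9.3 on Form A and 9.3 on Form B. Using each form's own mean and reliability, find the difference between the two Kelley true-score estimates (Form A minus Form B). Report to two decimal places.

T̂_A = 0.692(9.3) + 0.308(11.7) = 10.0392
T̂_B = 0.57(9.3) + 0.43(13.2) = 10.9770
T̂_A − T̂_B = -0.9378

-0.94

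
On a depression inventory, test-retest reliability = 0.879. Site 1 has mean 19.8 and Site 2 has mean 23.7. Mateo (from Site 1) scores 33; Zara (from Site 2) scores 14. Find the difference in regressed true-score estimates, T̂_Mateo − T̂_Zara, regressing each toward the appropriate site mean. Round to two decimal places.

16.23

T̂_Mateo = 0.879(33) + 0.121(19.8) = 31.4028
T̂_Zara = 0.879(14) + 0.121(23.7) = 15.1737
Difference = 31.4028 − 15.1737 = 16.2291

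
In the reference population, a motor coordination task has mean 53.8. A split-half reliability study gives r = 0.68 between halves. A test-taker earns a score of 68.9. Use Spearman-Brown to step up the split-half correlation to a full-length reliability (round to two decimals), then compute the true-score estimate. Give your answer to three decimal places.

66.031

Spearman-Brown: ρ = 2r/(1 + r) = 2(0.68)/(1 + 0.68) = 1.360/1.68 = 0.8095 → 0.81
T̂ = ρX + (1 − ρ)μ
  = 0.81 × 68.9 + 0.19 × 53.8
  = 55.809 + 10.222
  = 66.0310
  ≈ 66.031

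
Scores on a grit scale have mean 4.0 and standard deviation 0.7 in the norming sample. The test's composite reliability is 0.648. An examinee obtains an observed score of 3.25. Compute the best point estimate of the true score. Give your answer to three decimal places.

T̂ = ρX + (1 − ρ)μ
  = 0.648 × 3.25 + 0.352 × 4.0
  = 2.10600 + 1.4080
  = 3.5140
  ≈ 3.514

3.514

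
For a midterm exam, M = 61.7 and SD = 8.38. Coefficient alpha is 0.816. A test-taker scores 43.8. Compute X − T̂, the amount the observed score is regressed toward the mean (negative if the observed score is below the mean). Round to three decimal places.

-3.294

Kelley's formula gives T̂ = 0.816·43.8 + 0.184·61.7 = 35.7408 + 11.3528 = 47.09360.
X − T̂ = 43.8 − 47.0936 = -3.2936 → -3.294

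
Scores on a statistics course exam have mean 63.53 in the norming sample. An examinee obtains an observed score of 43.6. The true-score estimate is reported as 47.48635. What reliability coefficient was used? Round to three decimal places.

0.805

T̂ = ρX + (1 − ρ)μ  ⇒  T̂ − μ = ρ(X − μ)
ρ = (T̂ − μ)/(X − μ) = (47.48635 − 63.53) / (43.6 − 63.53) = -16.04365 / -19.93 = 0.80500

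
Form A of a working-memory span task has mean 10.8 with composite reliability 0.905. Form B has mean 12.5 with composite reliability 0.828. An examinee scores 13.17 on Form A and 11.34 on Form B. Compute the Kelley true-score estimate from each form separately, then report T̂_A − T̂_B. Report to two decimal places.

1.41

T̂_A = 0.905(13.17) + 0.095(10.8) = 12.9449
T̂_B = 0.828(11.34) + 0.172(12.5) = 11.5395
T̂_A − T̂_B = 1.4053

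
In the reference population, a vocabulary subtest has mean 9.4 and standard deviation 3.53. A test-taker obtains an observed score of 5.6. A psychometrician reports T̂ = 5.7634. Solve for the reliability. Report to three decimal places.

0.957

T̂ = ρX + (1 − ρ)μ  ⇒  T̂ − μ = ρ(X − μ)
ρ = (T̂ − μ)/(X − μ) = (5.7634 − 9.4) / (5.6 − 9.4) = -3.6366 / -3.8 = 0.95700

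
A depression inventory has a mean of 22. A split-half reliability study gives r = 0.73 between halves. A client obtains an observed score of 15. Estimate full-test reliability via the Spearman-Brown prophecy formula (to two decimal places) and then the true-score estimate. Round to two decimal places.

16.12

Spearman-Brown: ρ = 2r/(1 + r) = 2(0.73)/(1 + 0.73) = 1.460/1.73 = 0.8439 → 0.84
Regress the observed score toward the mean by the unreliability: T̂ = 0.84·15 + 0.16·22 = 12.60 + 3.52 = 16.120.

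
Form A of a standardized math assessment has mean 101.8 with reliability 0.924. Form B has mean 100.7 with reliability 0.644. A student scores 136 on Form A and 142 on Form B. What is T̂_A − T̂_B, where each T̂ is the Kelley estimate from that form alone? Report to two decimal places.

6.10

T̂_A = 0.924(136) + 0.076(101.8) = 133.4008
T̂_B = 0.644(142) + 0.356(100.7) = 127.2972
T̂_A − T̂_B = 6.1036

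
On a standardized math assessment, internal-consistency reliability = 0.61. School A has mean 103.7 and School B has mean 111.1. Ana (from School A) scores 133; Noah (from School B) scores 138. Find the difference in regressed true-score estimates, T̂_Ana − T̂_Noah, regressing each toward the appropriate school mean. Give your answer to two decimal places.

T̂_Ana = 0.61(133) + 0.39(103.7) = 121.5730
T̂_Noah = 0.61(138) + 0.39(111.1) = 127.5090
Difference = 121.5730 − 127.5090 = -5.9360

-5.94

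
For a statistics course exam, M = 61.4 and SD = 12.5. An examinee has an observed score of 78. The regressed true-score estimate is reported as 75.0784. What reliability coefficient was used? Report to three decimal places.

T̂ = ρX + (1 − ρ)μ  ⇒  T̂ − μ = ρ(X − μ)
ρ = (T̂ − μ)/(X − μ) = (75.0784 − 61.4) / (78 − 61.4) = 13.6784 / 16.6 = 0.82400

0.824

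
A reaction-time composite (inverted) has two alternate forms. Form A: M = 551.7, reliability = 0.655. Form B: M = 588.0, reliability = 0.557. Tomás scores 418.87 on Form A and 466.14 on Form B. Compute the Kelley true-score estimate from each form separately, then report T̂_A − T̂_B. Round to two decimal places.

-55.43

T̂_A = 0.655(418.87) + 0.345(551.7) = 464.6963
T̂_B = 0.557(466.14) + 0.443(588.0) = 520.1240
T̂_A − T̂_B = -55.4276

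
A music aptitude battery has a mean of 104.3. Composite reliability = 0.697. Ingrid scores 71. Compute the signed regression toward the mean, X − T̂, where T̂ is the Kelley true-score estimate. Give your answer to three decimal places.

Kelley's formula gives T̂ = 0.697·71 + 0.303·104.3 = 49.487 + 31.6029 = 81.08990.
X − T̂ = 71 − 81.0899 = -10.0899 → -10.090

-10.090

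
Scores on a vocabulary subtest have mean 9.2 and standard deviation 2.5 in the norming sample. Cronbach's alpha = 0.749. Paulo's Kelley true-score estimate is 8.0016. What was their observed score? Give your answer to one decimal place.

T̂ = ρX + (1 − ρ)μ  ⇒  X = (T̂ − (1 − ρ)μ) / ρ
X = (8.0016 − 0.251 × 9.2) / 0.749 = (8.0016 − 2.3092) / 0.749 = 5.6924 / 0.749 = 7.600

7.6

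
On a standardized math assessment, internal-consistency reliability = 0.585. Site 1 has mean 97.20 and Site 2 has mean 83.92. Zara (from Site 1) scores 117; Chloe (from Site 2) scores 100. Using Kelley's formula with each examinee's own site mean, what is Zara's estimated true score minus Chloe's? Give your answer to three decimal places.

15.456

T̂_Zara = 0.585(117) + 0.415(97.20) = 108.78300
T̂_Chloe = 0.585(100) + 0.415(83.92) = 93.32680
Difference = 108.78300 − 93.32680 = 15.45620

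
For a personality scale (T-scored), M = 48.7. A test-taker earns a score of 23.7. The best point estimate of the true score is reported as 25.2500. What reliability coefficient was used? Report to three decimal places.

0.938

T̂ = ρX + (1 − ρ)μ  ⇒  T̂ − μ = ρ(X − μ)
ρ = (T̂ − μ)/(X − μ) = (25.2500 − 48.7) / (23.7 − 48.7) = -23.4500 / -25.0 = 0.93800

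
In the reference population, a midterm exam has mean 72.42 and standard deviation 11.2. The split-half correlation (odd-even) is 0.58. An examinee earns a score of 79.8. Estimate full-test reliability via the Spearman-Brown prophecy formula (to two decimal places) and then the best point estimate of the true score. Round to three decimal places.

Spearman-Brown: ρ = 2r/(1 + r) = 2(0.58)/(1 + 0.58) = 1.160/1.58 = 0.7342 → 0.73
T̂ = ρX + (1 − ρ)μ
  = 0.73 × 79.8 + 0.27 × 72.42
  = 58.254 + 19.5534
  = 77.8074
  ≈ 77.807

77.807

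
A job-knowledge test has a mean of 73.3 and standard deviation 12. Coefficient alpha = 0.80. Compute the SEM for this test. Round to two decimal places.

5.37

SEM = SD · √(1 − ρ) = 12 × √0.20 = 12 × 0.4472 = 5.367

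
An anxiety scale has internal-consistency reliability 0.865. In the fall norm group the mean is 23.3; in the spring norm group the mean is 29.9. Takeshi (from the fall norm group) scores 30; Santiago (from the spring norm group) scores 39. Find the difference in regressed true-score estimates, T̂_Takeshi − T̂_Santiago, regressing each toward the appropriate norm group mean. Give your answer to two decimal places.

-8.68

T̂_Takeshi = 0.865(30) + 0.135(23.3) = 29.0955
T̂_Santiago = 0.865(39) + 0.135(29.9) = 37.7715
Difference = 29.0955 − 37.7715 = -8.6760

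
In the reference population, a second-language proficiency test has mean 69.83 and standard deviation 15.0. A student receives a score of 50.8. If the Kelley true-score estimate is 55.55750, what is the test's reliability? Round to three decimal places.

0.750

T̂ = ρX + (1 − ρ)μ  ⇒  T̂ − μ = ρ(X − μ)
ρ = (T̂ − μ)/(X − μ) = (55.55750 − 69.83) / (50.8 − 69.83) = -14.27250 / -19.03 = 0.75000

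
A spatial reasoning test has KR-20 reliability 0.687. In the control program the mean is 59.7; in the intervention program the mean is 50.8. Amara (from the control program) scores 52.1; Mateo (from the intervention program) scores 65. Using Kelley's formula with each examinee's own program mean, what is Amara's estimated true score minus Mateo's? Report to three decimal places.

T̂_Amara = 0.687(52.1) + 0.313(59.7) = 54.47880
T̂_Mateo = 0.687(65) + 0.313(50.8) = 60.55540
Difference = 54.47880 − 60.55540 = -6.07660

-6.077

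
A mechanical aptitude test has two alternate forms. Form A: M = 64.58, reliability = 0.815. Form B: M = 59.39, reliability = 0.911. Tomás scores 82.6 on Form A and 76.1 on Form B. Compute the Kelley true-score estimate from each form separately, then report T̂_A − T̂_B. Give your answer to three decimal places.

4.653

T̂_A = 0.815(82.6) + 0.185(64.58) = 79.26630
T̂_B = 0.911(76.1) + 0.089(59.39) = 74.61281
T̂_A − T̂_B = 4.65349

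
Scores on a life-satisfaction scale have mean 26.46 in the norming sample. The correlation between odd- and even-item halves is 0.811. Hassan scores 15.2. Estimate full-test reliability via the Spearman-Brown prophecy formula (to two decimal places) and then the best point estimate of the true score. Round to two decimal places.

Spearman-Brown: ρ = 2r/(1 + r) = 2(0.811)/(1 + 0.811) = 1.6220/1.811 = 0.8956 → 0.90
T̂ = ρX + (1 − ρ)μ
  = 0.90 × 15.2 + 0.10 × 26.46
  = 13.680 + 2.6460
  = 16.326
  ≈ 16.33

16.33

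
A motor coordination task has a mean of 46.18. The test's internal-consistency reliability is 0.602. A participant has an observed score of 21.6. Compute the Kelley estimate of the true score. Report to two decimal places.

Regress the observed score toward the mean by the unreliability: T̂ = 0.602·21.6 + 0.398·46.18 = 13.0032 + 18.37964 = 31.383.

31.38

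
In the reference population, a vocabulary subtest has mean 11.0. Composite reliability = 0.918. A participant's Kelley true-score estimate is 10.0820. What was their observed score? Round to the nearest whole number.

10

T̂ = ρX + (1 − ρ)μ  ⇒  X = (T̂ − (1 − ρ)μ) / ρ
X = (10.0820 − 0.082 × 11.0) / 0.918 = (10.0820 − 0.9020) / 0.918 = 9.1800 / 0.918 = 10.00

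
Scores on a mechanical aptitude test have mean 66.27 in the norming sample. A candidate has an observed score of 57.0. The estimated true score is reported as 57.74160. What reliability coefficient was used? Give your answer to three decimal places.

0.920

T̂ = ρX + (1 − ρ)μ  ⇒  T̂ − μ = ρ(X − μ)
ρ = (T̂ − μ)/(X − μ) = (57.74160 − 66.27) / (57.0 − 66.27) = -8.52840 / -9.27 = 0.92000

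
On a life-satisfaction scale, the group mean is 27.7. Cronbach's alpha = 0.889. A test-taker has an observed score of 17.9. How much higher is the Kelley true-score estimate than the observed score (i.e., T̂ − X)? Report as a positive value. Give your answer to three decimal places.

1.088

Kelley's formula gives T̂ = 0.889·17.9 + 0.111·27.7 = 15.9131 + 3.0747 = 18.98780.
T̂ − X = 18.9878 − 17.9 = 1.0878 → 1.088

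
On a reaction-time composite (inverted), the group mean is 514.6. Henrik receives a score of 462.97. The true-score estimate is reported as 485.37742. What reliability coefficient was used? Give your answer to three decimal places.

0.566

T̂ = ρX + (1 − ρ)μ  ⇒  T̂ − μ = ρ(X − μ)
ρ = (T̂ − μ)/(X − μ) = (485.37742 − 514.6) / (462.97 − 514.6) = -29.22258 / -51.63 = 0.56600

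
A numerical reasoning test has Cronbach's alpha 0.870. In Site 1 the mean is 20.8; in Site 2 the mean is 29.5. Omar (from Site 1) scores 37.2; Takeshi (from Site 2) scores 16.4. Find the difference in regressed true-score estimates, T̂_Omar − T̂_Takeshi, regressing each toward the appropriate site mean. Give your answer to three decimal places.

16.965

T̂_Omar = 0.870(37.2) + 0.130(20.8) = 35.06800
T̂_Takeshi = 0.870(16.4) + 0.130(29.5) = 18.10300
Difference = 35.06800 − 18.10300 = 16.96500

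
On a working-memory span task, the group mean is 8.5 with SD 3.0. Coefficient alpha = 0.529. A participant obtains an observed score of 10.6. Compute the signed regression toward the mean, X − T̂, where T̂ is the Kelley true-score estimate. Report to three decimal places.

T̂ = ρX + (1 − ρ)μ
  = 0.529 × 10.6 + 0.471 × 8.5
  = 5.6074 + 4.0035
  = 9.61090
  ≈ 9.6109
X − T̂ = 10.6 − 9.6109 = 0.9891 → 0.989

0.989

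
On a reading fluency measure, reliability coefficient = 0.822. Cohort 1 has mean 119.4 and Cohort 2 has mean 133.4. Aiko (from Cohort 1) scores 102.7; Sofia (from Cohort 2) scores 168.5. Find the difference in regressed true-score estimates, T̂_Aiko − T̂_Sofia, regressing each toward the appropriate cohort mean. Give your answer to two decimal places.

-56.58

T̂_Aiko = 0.822(102.7) + 0.178(119.4) = 105.6726
T̂_Sofia = 0.822(168.5) + 0.178(133.4) = 162.2522
Difference = 105.6726 − 162.2522 = -56.5796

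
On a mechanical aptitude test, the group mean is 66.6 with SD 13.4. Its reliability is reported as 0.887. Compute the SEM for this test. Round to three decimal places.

4.504

SEM = SD · √(1 − ρ) = 13.4 × √0.113 = 13.4 × 0.3362 = 4.5045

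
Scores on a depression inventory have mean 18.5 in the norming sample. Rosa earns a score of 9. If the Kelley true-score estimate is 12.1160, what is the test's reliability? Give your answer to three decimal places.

T̂ = ρX + (1 − ρ)μ  ⇒  T̂ − μ = ρ(X − μ)
ρ = (T̂ − μ)/(X − μ) = (12.1160 − 18.5) / (9 − 18.5) = -6.3840 / -9.5 = 0.67200

0.672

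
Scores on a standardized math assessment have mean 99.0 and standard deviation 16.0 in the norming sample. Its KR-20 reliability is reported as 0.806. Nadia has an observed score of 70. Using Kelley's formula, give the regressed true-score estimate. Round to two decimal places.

T̂ = ρX + (1 − ρ)μ
  = 0.806 × 70 + 0.194 × 99.0
  = 56.420 + 19.2060
  = 75.626
  ≈ 75.63

75.63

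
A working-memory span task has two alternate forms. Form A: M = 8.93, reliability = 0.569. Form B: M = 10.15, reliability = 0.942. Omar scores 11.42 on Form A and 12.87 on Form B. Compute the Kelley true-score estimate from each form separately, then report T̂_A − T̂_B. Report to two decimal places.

T̂_A = 0.569(11.42) + 0.431(8.93) = 10.3468
T̂_B = 0.942(12.87) + 0.058(10.15) = 12.7122
T̂_A − T̂_B = -2.3654

-2.37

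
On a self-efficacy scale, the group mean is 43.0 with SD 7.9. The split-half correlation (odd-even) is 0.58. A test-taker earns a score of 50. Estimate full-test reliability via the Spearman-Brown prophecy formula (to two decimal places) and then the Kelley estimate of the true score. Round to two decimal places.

Spearman-Brown: ρ = 2r/(1 + r) = 2(0.58)/(1 + 0.58) = 1.160/1.58 = 0.7342 → 0.73
Weight the observed score by reliability and the mean by (1 − reliability): T̂ = 0.73·50 + 0.27·43.0 = 36.50 + 11.610 = 48.110.

48.11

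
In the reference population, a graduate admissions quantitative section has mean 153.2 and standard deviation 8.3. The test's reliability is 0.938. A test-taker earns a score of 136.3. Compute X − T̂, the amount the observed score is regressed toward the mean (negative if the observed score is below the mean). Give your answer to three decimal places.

-1.048

Weight the observed score by reliability and the mean by (1 − reliability): T̂ = 0.938·136.3 + 0.062·153.2 = 127.8494 + 9.4984 = 137.34780.
X − T̂ = 136.3 − 137.3478 = -1.0478 → -1.048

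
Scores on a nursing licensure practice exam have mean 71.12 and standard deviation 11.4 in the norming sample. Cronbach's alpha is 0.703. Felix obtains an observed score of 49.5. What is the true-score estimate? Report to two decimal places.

T̂ = 0.703(49.5) + 0.297(71.12) = 34.7985 + 21.12264 = 55.921 → 55.92

55.92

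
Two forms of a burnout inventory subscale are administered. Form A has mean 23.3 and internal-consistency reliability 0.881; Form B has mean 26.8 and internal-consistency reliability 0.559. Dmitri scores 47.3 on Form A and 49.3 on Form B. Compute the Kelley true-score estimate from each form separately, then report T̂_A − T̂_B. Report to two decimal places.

5.07

T̂_A = 0.881(47.3) + 0.119(23.3) = 44.4440
T̂_B = 0.559(49.3) + 0.441(26.8) = 39.3775
T̂_A − T̂_B = 5.0665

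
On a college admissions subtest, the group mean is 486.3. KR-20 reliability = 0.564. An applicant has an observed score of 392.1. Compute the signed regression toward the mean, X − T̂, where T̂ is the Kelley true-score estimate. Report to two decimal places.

Regress the observed score toward the mean by the unreliability: T̂ = 0.564·392.1 + 0.436·486.3 = 221.1444 + 212.0268 = 433.1712.
X − T̂ = 392.1 − 433.171 = -41.071 → -41.07

-41.07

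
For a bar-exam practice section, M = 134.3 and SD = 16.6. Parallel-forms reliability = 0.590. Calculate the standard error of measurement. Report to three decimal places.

SEM = SD · √(1 − ρ) = 16.6 × √0.410 = 16.6 × 0.6403 = 10.6292

10.629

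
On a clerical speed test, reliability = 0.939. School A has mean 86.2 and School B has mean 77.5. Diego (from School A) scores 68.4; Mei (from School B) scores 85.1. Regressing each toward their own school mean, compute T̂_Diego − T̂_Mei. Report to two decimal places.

T̂_Diego = 0.939(68.4) + 0.061(86.2) = 69.4858
T̂_Mei = 0.939(85.1) + 0.061(77.5) = 84.6364
Difference = 69.4858 − 84.6364 = -15.1506

-15.15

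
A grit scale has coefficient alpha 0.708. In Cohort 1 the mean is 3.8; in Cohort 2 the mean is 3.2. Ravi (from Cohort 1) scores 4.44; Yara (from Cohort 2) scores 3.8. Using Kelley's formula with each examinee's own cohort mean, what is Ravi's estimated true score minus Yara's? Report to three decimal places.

T̂_Ravi = 0.708(4.44) + 0.292(3.8) = 4.25312
T̂_Yara = 0.708(3.8) + 0.292(3.2) = 3.62480
Difference = 4.25312 − 3.62480 = 0.62832

0.628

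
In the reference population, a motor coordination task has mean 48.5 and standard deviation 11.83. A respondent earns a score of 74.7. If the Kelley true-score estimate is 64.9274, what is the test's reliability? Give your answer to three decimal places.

T̂ = ρX + (1 − ρ)μ  ⇒  T̂ − μ = ρ(X − μ)
ρ = (T̂ − μ)/(X − μ) = (64.9274 − 48.5) / (74.7 − 48.5) = 16.4274 / 26.2 = 0.62700

0.627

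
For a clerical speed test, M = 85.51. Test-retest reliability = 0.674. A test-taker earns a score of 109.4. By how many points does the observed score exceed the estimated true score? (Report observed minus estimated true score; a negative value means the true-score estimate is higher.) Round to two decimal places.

7.79

T̂ = 0.674(109.4) + 0.326(85.51) = 73.7356 + 27.87626 = 101.6119 → 101.612
X − T̂ = 109.4 − 101.612 = 7.788 → 7.79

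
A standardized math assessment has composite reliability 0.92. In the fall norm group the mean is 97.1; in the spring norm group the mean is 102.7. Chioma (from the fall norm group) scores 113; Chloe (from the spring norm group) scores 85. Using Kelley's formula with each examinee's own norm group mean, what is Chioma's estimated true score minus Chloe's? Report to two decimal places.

25.31

T̂_Chioma = 0.92(113) + 0.08(97.1) = 111.7280
T̂_Chloe = 0.92(85) + 0.08(102.7) = 86.4160
Difference = 111.7280 − 86.4160 = 25.3120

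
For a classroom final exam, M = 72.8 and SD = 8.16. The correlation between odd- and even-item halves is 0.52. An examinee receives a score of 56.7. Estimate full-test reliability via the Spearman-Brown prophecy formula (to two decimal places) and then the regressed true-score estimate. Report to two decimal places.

61.85

Spearman-Brown: ρ = 2r/(1 + r) = 2(0.52)/(1 + 0.52) = 1.040/1.52 = 0.6842 → 0.68
T̂ = 0.68(56.7) + 0.32(72.8) = 38.556 + 23.296 = 61.852 → 61.85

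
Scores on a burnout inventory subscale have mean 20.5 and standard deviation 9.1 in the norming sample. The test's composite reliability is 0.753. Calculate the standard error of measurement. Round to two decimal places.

4.52

SEM = SD · √(1 − ρ) = 9.1 × √0.247 = 9.1 × 0.4970 = 4.523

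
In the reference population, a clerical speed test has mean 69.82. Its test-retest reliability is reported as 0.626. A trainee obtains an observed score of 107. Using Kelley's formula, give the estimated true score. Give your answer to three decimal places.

T̂ = 0.626(107) + 0.374(69.82) = 66.982 + 26.11268 = 93.0947 → 93.095

93.095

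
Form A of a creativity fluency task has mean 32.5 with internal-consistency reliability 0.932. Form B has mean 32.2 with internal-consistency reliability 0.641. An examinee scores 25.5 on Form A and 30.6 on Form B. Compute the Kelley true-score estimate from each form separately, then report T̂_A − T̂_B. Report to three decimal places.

T̂_A = 0.932(25.5) + 0.068(32.5) = 25.97600
T̂_B = 0.641(30.6) + 0.359(32.2) = 31.17440
T̂_A − T̂_B = -5.19840

-5.198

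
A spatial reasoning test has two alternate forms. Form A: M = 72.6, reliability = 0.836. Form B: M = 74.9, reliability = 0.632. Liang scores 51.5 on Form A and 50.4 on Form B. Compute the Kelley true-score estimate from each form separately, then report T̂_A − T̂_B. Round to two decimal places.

-4.46

T̂_A = 0.836(51.5) + 0.164(72.6) = 54.9604
T̂_B = 0.632(50.4) + 0.368(74.9) = 59.4160
T̂_A − T̂_B = -4.4556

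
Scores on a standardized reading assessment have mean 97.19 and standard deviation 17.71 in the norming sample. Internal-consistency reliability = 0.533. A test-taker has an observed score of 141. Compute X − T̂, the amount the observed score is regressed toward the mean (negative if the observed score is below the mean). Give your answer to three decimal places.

Regress the observed score toward the mean by the unreliability: T̂ = 0.533·141 + 0.467·97.19 = 75.153 + 45.38773 = 120.54073.
X − T̂ = 141 − 120.5407 = 20.4593 → 20.459

20.459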